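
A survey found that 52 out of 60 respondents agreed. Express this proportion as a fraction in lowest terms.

52 = 2^2 × 13
60 = 2^2 × 3 × 5
gcd(52, 60) = 2^2 = 4.
Divide numerator and denominator by 4: 52/60 = 13/15.

13/15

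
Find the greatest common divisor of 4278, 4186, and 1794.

46

4278 = 2 × 3 × 23 × 31
4186 = 2 × 7 × 13 × 23
1794 = 2 × 3 × 13 × 23
gcd(4278, 4186, 1794) = 2 × 23 = 46.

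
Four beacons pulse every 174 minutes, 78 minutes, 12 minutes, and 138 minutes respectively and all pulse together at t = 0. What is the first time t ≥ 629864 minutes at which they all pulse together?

728364 minutes

Joint pulses occur at multiples of LCM(174, 78, 12, 138).
174 = 2 × 3 × 29
78 = 2 × 3 × 13
12 = 2^2 × 3
138 = 2 × 3 × 23
LCM(174, 78, 12, 138) = 2^2 × 3 × 13 × 23 × 29 = 104052.
Smallest multiple of 104052 that is ≥ 629864: ⌈629864/104052⌉ × 104052 = 7 × 104052 = 728364.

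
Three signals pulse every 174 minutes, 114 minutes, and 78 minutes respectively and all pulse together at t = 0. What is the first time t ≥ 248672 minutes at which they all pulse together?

Joint pulses occur at multiples of LCM(174, 114, 78).
174 = 2 × 3 × 29
114 = 2 × 3 × 19
78 = 2 × 3 × 13
LCM(174, 114, 78) = 2 × 3 × 13 × 19 × 29 = 42978.
Smallest multiple of 42978 that is ≥ 248672: ⌈248672/42978⌉ × 42978 = 6 × 42978 = 257868.

257868 minutes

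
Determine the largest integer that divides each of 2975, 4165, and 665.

35

2975 = 5^2 × 7 × 17
4165 = 5 × 7^2 × 17
665 = 5 × 7 × 19
gcd(2975, 4165, 665) = 5 × 7 = 35.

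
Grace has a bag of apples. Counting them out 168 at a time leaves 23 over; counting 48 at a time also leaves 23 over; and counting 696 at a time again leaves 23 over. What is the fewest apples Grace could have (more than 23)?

9767

N − 23 must be a common multiple of 168, 48, and 696.
168 = 2^3 × 3 × 7
48 = 2^4 × 3
696 = 2^3 × 3 × 29
LCM(168, 48, 696) = 2^4 × 3 × 7 × 29 = 9744.
Smallest N > 23 is LCM + 23 = 9744 + 23 = 9767.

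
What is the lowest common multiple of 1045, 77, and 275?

36575

1045 = 5 × 11 × 19
77 = 7 × 11
275 = 5^2 × 11
LCM(1045, 77, 275) = 5^2 × 7 × 11 × 19 = 36575.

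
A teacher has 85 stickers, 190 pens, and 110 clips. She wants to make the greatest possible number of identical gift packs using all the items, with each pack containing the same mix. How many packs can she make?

5 packs

The pack count must divide each quantity, so the greatest is gcd(85, 190, 110).
85 = 5 × 17
190 = 2 × 5 × 19
110 = 2 × 5 × 11
gcd(85, 190, 110) = 5.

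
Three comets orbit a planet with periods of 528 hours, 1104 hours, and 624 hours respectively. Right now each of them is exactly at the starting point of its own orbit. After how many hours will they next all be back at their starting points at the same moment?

157872 hours

We need the least common multiple of the intervals.
528 = 2^4 × 3 × 11
1104 = 2^4 × 3 × 23
624 = 2^4 × 3 × 13
LCM(528, 1104, 624) = 2^4 × 3 × 11 × 13 × 23 = 157872.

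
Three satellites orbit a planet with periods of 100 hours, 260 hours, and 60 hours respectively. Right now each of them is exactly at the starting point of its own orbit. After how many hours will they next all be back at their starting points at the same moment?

3900 hours

The first simultaneous occurrence is after LCM of the individual periods.
100 = 2^2 × 5^2
260 = 2^2 × 5 × 13
60 = 2^2 × 3 × 5
LCM(100, 260, 60) = 2^2 × 3 × 5^2 × 13 = 3900.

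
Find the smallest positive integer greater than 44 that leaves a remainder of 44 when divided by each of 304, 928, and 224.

123468

N − 44 must be a common multiple of 304, 928, and 224.
304 = 2^4 × 19
928 = 2^5 × 29
224 = 2^5 × 7
LCM(304, 928, 224) = 2^5 × 7 × 19 × 29 = 123424.
Smallest N > 44 is LCM + 44 = 123424 + 44 = 123468.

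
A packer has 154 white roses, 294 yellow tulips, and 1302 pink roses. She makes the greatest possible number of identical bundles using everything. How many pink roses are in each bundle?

Number of bundles = gcd(154, 294, 1302).
154 = 2 × 7 × 11
294 = 2 × 3 × 7^2
1302 = 2 × 3 × 7 × 31
gcd(154, 294, 1302) = 2 × 7 = 14.
pink roses per bundle = 1302 / 14 = 93.

93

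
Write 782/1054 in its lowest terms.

23/31

782 = 2 × 17 × 23
1054 = 2 × 17 × 31
gcd(782, 1054) = 2 × 17 = 34.
Divide numerator and denominator by 34: 782/1054 = 23/31.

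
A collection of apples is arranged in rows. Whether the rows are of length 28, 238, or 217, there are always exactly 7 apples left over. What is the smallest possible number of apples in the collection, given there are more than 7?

N − 7 must be a common multiple of 28, 238, and 217.
28 = 2^2 × 7
238 = 2 × 7 × 17
217 = 7 × 31
LCM(28, 238, 217) = 2^2 × 7 × 17 × 31 = 14756.
Smallest N > 7 is LCM + 7 = 14756 + 7 = 14763.

14763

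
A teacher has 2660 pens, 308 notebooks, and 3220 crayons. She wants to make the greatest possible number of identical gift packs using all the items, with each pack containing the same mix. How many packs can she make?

28 packs

The pack count must divide each quantity, so the greatest is gcd(2660, 308, 3220).
2660 = 2^2 × 5 × 7 × 19
308 = 2^2 × 7 × 11
3220 = 2^2 × 5 × 7 × 23
gcd(2660, 308, 3220) = 2^2 × 7 = 28.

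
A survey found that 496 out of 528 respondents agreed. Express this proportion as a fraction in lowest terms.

31/33

496 = 2^4 × 31
528 = 2^4 × 3 × 11
gcd(496, 528) = 2^4 = 16.
Divide numerator and denominator by 16: 496/528 = 31/33.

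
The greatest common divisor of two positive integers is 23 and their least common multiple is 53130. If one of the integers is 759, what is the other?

For two integers, gcd × lcm = product, so the other is (23 × 53130) / 759 = 1221990 / 759 = 1610.

1610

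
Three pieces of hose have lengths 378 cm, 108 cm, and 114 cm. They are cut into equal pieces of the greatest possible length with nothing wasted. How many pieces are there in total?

Piece length = gcd(378, 108, 114).
378 = 2 × 3^3 × 7
108 = 2^2 × 3^3
114 = 2 × 3 × 19
gcd(378, 108, 114) = 2 × 3 = 6.
Total pieces = 378/6 + 108/6 + 114/6 = 63 + 18 + 19 = 100.

100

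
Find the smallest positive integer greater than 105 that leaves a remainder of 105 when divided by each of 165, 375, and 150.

N − 105 must be a common multiple of 165, 375, and 150.
165 = 3 × 5 × 11
375 = 3 × 5^3
150 = 2 × 3 × 5^2
LCM(165, 375, 150) = 2 × 3 × 5^3 × 11 = 8250.
Smallest N > 105 is LCM + 105 = 8250 + 105 = 8355.

8355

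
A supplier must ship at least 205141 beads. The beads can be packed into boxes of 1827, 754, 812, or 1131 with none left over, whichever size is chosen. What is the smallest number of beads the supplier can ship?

285012

The number of beads must be a common multiple of 1827, 754, 812, and 1131, so a multiple of their LCM.
1827 = 3^2 × 7 × 29
754 = 2 × 13 × 29
812 = 2^2 × 7 × 29
1131 = 3 × 13 × 29
LCM(1827, 754, 812, 1131) = 2^2 × 3^2 × 7 × 13 × 29 = 95004.
Smallest multiple of 95004 that is ≥ 205141: ⌈205141/95004⌉ × 95004 = 3 × 95004 = 285012.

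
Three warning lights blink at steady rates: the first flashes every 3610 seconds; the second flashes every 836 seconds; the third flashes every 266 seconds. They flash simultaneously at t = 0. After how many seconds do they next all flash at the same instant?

They coincide at every common multiple of the periods; the first is the LCM.
3610 = 2 × 5 × 19^2
836 = 2^2 × 11 × 19
266 = 2 × 7 × 19
LCM(3610, 836, 266) = 2^2 × 5 × 7 × 11 × 19^2 = 555940.

555940 seconds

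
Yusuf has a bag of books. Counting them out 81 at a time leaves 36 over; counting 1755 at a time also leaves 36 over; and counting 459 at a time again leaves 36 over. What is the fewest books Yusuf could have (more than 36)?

89541

N − 36 must be a common multiple of 81, 1755, and 459.
81 = 3^4
1755 = 3^3 × 5 × 13
459 = 3^3 × 17
LCM(81, 1755, 459) = 3^4 × 5 × 13 × 17 = 89505.
Smallest N > 36 is LCM + 36 = 89505 + 36 = 89541.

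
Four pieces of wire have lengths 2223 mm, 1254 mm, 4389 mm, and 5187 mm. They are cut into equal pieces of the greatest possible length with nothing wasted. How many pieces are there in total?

Piece length = gcd(2223, 1254, 4389, 5187).
2223 = 3^2 × 13 × 19
1254 = 2 × 3 × 11 × 19
4389 = 3 × 7 × 11 × 19
5187 = 3 × 7 × 13 × 19
gcd(2223, 1254, 4389, 5187) = 3 × 19 = 57.
Total pieces = 2223/57 + 1254/57 + 4389/57 + 5187/57 = 39 + 22 + 77 + 91 = 229.

229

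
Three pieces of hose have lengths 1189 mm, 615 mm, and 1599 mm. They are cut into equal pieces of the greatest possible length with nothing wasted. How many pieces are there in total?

Piece length = gcd(1189, 615, 1599).
1189 = 29 × 41
615 = 3 × 5 × 41
1599 = 3 × 13 × 41
gcd(1189, 615, 1599) = 41.
Total pieces = 1189/41 + 615/41 + 1599/41 = 29 + 15 + 39 = 83.

83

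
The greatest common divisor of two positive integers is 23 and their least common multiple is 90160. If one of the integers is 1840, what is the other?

1127

For two integers, gcd × lcm = product, so the other is (23 × 90160) / 1840 = 2073680 / 1840 = 1127.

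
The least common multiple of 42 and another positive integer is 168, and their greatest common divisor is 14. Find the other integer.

gcd × lcm = product of the two integers, so the other integer is (14 × 168) / 42 = 56.

56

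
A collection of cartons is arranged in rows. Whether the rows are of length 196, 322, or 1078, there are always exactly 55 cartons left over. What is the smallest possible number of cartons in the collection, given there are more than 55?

49643

N − 55 must be a common multiple of 196, 322, and 1078.
196 = 2^2 × 7^2
322 = 2 × 7 × 23
1078 = 2 × 7^2 × 11
LCM(196, 322, 1078) = 2^2 × 7^2 × 11 × 23 = 49588.
Smallest N > 55 is LCM + 55 = 49588 + 55 = 49643.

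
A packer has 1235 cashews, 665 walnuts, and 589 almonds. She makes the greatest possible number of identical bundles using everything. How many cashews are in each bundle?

Number of bundles = gcd(1235, 665, 589).
1235 = 5 × 13 × 19
665 = 5 × 7 × 19
589 = 19 × 31
gcd(1235, 665, 589) = 19.
cashews per bundle = 1235 / 19 = 65.

65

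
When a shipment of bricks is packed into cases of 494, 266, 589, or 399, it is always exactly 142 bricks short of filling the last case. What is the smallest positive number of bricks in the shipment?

321452

Being 142 short of a full case of size k means N ≡ −142 (mod k), i.e. N + 142 is a multiple of each size.
494 = 2 × 13 × 19
266 = 2 × 7 × 19
589 = 19 × 31
399 = 3 × 7 × 19
LCM(494, 266, 589, 399) = 2 × 3 × 7 × 13 × 19 × 31 = 321594.
Smallest positive N is 321594 − 142 = 321452.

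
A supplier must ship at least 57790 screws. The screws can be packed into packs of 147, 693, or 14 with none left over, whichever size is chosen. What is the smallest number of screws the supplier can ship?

58212

The number of screws must be a common multiple of 147, 693, and 14, so a multiple of their LCM.
147 = 3 × 7^2
693 = 3^2 × 7 × 11
14 = 2 × 7
LCM(147, 693, 14) = 2 × 3^2 × 7^2 × 11 = 9702.
Smallest multiple of 9702 that is ≥ 57790: ⌈57790/9702⌉ × 9702 = 6 × 9702 = 58212.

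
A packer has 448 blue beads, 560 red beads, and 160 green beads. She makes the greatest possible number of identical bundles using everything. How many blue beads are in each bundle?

28

Number of bundles = gcd(448, 560, 160).
448 = 2^6 × 7
560 = 2^4 × 5 × 7
160 = 2^5 × 5
gcd(448, 560, 160) = 2^4 = 16.
blue beads per bundle = 448 / 16 = 28.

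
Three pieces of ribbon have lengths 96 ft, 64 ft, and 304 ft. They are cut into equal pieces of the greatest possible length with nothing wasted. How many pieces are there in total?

Piece length = gcd(96, 64, 304).
96 = 2^5 × 3
64 = 2^6
304 = 2^4 × 19
gcd(96, 64, 304) = 2^4 = 16.
Total pieces = 96/16 + 64/16 + 304/16 = 6 + 4 + 19 = 29.

29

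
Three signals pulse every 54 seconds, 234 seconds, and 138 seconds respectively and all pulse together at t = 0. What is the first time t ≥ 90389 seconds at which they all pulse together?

96876 seconds

Joint pulses occur at multiples of LCM(54, 234, 138).
54 = 2 × 3^3
234 = 2 × 3^2 × 13
138 = 2 × 3 × 23
LCM(54, 234, 138) = 2 × 3^3 × 13 × 23 = 16146.
Smallest multiple of 16146 that is ≥ 90389: ⌈90389/16146⌉ × 16146 = 6 × 16146 = 96876.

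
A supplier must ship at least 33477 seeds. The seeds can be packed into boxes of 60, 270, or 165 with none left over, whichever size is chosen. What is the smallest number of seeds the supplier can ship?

35640

The number of seeds must be a common multiple of 60, 270, and 165, so a multiple of their LCM.
60 = 2^2 × 3 × 5
270 = 2 × 3^3 × 5
165 = 3 × 5 × 11
LCM(60, 270, 165) = 2^2 × 3^3 × 5 × 11 = 5940.
Smallest multiple of 5940 that is ≥ 33477: ⌈33477/5940⌉ × 5940 = 6 × 5940 = 35640.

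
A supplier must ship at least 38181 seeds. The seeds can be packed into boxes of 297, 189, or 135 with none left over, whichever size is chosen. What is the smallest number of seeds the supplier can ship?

The number of seeds must be a common multiple of 297, 189, and 135, so a multiple of their LCM.
297 = 3^3 × 11
189 = 3^3 × 7
135 = 3^3 × 5
LCM(297, 189, 135) = 3^3 × 5 × 7 × 11 = 10395.
Smallest multiple of 10395 that is ≥ 38181: ⌈38181/10395⌉ × 10395 = 4 × 10395 = 41580.

41580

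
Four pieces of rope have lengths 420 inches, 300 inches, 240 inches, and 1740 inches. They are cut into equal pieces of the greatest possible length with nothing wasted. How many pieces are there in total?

45

Piece length = gcd(420, 300, 240, 1740).
420 = 2^2 × 3 × 5 × 7
300 = 2^2 × 3 × 5^2
240 = 2^4 × 3 × 5
1740 = 2^2 × 3 × 5 × 29
gcd(420, 300, 240, 1740) = 2^2 × 3 × 5 = 60.
Total pieces = 420/60 + 300/60 + 240/60 + 1740/60 = 7 + 5 + 4 + 29 = 45.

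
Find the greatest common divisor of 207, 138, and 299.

207 = 3^2 × 23
138 = 2 × 3 × 23
299 = 13 × 23
gcd(207, 138, 299) = 23.

23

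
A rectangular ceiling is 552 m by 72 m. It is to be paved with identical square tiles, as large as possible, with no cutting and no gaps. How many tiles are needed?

69

Tile side = gcd(552, 72).
552 = 2^3 × 3 × 23
72 = 2^3 × 3^2
gcd(552, 72) = 2^3 × 3 = 24.
Tiles: (552/24) × (72/24) = 23 × 3 = 69.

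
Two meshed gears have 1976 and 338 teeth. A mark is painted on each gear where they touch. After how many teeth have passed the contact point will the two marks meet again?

The first simultaneous occurrence is after LCM of the individual periods.
1976 = 2^3 × 13 × 19
338 = 2 × 13^2
LCM(1976, 338) = 2^3 × 13^2 × 19 = 25688.

25688 teeth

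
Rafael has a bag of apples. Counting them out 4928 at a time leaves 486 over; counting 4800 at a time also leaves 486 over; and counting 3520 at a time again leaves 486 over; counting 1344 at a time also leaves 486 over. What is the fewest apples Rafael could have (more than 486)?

N − 486 must be a common multiple of 4928, 4800, 3520, and 1344.
4928 = 2^6 × 7 × 11
4800 = 2^6 × 3 × 5^2
3520 = 2^6 × 5 × 11
1344 = 2^6 × 3 × 7
LCM(4928, 4800, 3520, 1344) = 2^6 × 3 × 5^2 × 7 × 11 = 369600.
Smallest N > 486 is LCM + 486 = 369600 + 486 = 370086.

370086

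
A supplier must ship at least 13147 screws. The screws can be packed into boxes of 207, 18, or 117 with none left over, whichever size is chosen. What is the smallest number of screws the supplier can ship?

16146

The number of screws must be a common multiple of 207, 18, and 117, so a multiple of their LCM.
207 = 3^2 × 23
18 = 2 × 3^2
117 = 3^2 × 13
LCM(207, 18, 117) = 2 × 3^2 × 13 × 23 = 5382.
Smallest multiple of 5382 that is ≥ 13147: ⌈13147/5382⌉ × 5382 = 3 × 5382 = 16146.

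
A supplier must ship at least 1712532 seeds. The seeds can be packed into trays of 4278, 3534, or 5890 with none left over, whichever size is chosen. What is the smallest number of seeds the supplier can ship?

2032050

The number of seeds must be a common multiple of 4278, 3534, and 5890, so a multiple of their LCM.
4278 = 2 × 3 × 23 × 31
3534 = 2 × 3 × 19 × 31
5890 = 2 × 5 × 19 × 31
LCM(4278, 3534, 5890) = 2 × 3 × 5 × 19 × 23 × 31 = 406410.
Smallest multiple of 406410 that is ≥ 1712532: ⌈1712532/406410⌉ × 406410 = 5 × 406410 = 2032050.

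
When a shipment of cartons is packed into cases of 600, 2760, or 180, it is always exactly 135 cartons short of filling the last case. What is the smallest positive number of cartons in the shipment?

Being 135 short of a full case of size k means N ≡ −135 (mod k), i.e. N + 135 is a multiple of each size.
600 = 2^3 × 3 × 5^2
2760 = 2^3 × 3 × 5 × 23
180 = 2^2 × 3^2 × 5
LCM(600, 2760, 180) = 2^3 × 3^2 × 5^2 × 23 = 41400.
Smallest positive N is 41400 − 135 = 41265.

41265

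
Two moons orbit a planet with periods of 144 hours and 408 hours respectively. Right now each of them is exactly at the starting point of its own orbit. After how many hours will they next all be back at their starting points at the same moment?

2448 hours

They coincide at every common multiple of the periods; the first is the LCM.
144 = 2^4 × 3^2
408 = 2^3 × 3 × 17
LCM(144, 408) = 2^4 × 3^2 × 17 = 2448.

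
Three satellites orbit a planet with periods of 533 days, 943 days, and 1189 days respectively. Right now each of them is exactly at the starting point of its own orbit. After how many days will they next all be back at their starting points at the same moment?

355511 days

They coincide at every common multiple of the periods; the first is the LCM.
533 = 13 × 41
943 = 23 × 41
1189 = 29 × 41
LCM(533, 943, 1189) = 13 × 23 × 29 × 41 = 355511.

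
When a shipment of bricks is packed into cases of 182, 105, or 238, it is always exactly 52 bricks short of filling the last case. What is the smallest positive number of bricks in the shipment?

46358

Being 52 short of a full case of size k means N ≡ −52 (mod k), i.e. N + 52 is a multiple of each size.
182 = 2 × 7 × 13
105 = 3 × 5 × 7
238 = 2 × 7 × 17
LCM(182, 105, 238) = 2 × 3 × 5 × 7 × 13 × 17 = 46410.
Smallest positive N is 46410 − 52 = 46358.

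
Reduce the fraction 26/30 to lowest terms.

26 = 2 × 13
30 = 2 × 3 × 5
gcd(26, 30) = 2.
Divide numerator and denominator by 2: 26/30 = 13/15.

13/15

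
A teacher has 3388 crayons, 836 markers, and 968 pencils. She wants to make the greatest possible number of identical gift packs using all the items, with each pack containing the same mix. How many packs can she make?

44 packs

The pack count must divide each quantity, so the greatest is gcd(3388, 836, 968).
3388 = 2^2 × 7 × 11^2
836 = 2^2 × 11 × 19
968 = 2^3 × 11^2
gcd(3388, 836, 968) = 2^2 × 11 = 44.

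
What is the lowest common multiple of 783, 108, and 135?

783 = 3^3 × 29
108 = 2^2 × 3^3
135 = 3^3 × 5
LCM(783, 108, 135) = 2^2 × 3^3 × 5 × 29 = 15660.

15660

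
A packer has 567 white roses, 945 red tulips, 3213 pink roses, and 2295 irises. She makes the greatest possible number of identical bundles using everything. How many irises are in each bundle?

85

Number of bundles = gcd(567, 945, 3213, 2295).
567 = 3^4 × 7
945 = 3^3 × 5 × 7
3213 = 3^3 × 7 × 17
2295 = 3^3 × 5 × 17
gcd(567, 945, 3213, 2295) = 3^3 = 27.
irises per bundle = 2295 / 27 = 85.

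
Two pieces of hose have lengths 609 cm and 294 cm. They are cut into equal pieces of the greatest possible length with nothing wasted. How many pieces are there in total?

Piece length = gcd(609, 294).
609 = 3 × 7 × 29
294 = 2 × 3 × 7^2
gcd(609, 294) = 3 × 7 = 21.
Total pieces = 609/21 + 294/21 = 29 + 14 = 43.

43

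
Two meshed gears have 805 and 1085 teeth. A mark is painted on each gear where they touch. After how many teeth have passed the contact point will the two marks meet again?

They coincide at every common multiple of the periods; the first is the LCM.
805 = 5 × 7 × 23
1085 = 5 × 7 × 31
LCM(805, 1085) = 5 × 7 × 23 × 31 = 24955.

24955 teeth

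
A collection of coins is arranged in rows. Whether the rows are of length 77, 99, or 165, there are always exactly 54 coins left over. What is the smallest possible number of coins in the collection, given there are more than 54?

N − 54 must be a common multiple of 77, 99, and 165.
77 = 7 × 11
99 = 3^2 × 11
165 = 3 × 5 × 11
LCM(77, 99, 165) = 3^2 × 5 × 7 × 11 = 3465.
Smallest N > 54 is LCM + 54 = 3465 + 54 = 3519.

3519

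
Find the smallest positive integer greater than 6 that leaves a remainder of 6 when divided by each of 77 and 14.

N − 6 must be a common multiple of 77 and 14.
77 = 7 × 11
14 = 2 × 7
LCM(77, 14) = 2 × 7 × 11 = 154.
Smallest N > 6 is LCM + 6 = 154 + 6 = 160.

160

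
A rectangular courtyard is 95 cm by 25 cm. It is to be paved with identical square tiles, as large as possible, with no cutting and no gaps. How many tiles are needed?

95

Tile side = gcd(95, 25).
95 = 5 × 19
25 = 5^2
gcd(95, 25) = 5.
Tiles: (95/5) × (25/5) = 19 × 5 = 95.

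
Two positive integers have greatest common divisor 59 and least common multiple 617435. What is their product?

36428665

For any two positive integers, gcd × lcm = product = 59 × 617435 = 36428665.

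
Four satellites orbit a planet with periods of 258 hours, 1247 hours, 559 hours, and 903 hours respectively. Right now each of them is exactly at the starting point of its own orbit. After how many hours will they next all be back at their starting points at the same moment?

680862 hours

They coincide at every common multiple of the periods; the first is the LCM.
258 = 2 × 3 × 43
1247 = 29 × 43
559 = 13 × 43
903 = 3 × 7 × 43
LCM(258, 1247, 559, 903) = 2 × 3 × 7 × 13 × 29 × 43 = 680862.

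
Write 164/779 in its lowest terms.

164 = 2^2 × 41
779 = 19 × 41
gcd(164, 779) = 41.
Divide numerator and denominator by 41: 164/779 = 4/19.

4/19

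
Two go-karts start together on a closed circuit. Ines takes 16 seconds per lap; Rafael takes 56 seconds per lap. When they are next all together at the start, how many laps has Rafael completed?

2 laps

They are all back at their starting positions together after one LCM of the periods.
16 = 2^4
56 = 2^3 × 7
LCM(16, 56) = 2^4 × 7 = 112.
Laps for period 56: 112 / 56 = 2.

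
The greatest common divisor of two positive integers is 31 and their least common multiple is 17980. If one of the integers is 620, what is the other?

899

For two integers, gcd × lcm = product, so the other is (31 × 17980) / 620 = 557380 / 620 = 899.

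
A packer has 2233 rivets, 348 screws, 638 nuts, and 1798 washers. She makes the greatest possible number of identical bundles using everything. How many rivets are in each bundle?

77

Number of bundles = gcd(2233, 348, 638, 1798).
2233 = 7 × 11 × 29
348 = 2^2 × 3 × 29
638 = 2 × 11 × 29
1798 = 2 × 29 × 31
gcd(2233, 348, 638, 1798) = 29.
rivets per bundle = 2233 / 29 = 77.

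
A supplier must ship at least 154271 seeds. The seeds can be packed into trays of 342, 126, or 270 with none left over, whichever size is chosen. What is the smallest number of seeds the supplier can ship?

179550

The number of seeds must be a common multiple of 342, 126, and 270, so a multiple of their LCM.
342 = 2 × 3^2 × 19
126 = 2 × 3^2 × 7
270 = 2 × 3^3 × 5
LCM(342, 126, 270) = 2 × 3^3 × 5 × 7 × 19 = 35910.
Smallest multiple of 35910 that is ≥ 154271: ⌈154271/35910⌉ × 35910 = 5 × 35910 = 179550.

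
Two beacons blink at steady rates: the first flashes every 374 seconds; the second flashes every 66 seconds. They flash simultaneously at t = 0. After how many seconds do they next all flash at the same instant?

1122 seconds

We need the least common multiple of the intervals.
374 = 2 × 11 × 17
66 = 2 × 3 × 11
LCM(374, 66) = 2 × 3 × 11 × 17 = 1122.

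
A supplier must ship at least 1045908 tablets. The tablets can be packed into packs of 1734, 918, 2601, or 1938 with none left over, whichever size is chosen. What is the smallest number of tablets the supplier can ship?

1186056

The number of tablets must be a common multiple of 1734, 918, 2601, and 1938, so a multiple of their LCM.
1734 = 2 × 3 × 17^2
918 = 2 × 3^3 × 17
2601 = 3^2 × 17^2
1938 = 2 × 3 × 17 × 19
LCM(1734, 918, 2601, 1938) = 2 × 3^3 × 17^2 × 19 = 296514.
Smallest multiple of 296514 that is ≥ 1045908: ⌈1045908/296514⌉ × 296514 = 4 × 296514 = 1186056.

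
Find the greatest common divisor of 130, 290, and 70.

130 = 2 × 5 × 13
290 = 2 × 5 × 29
70 = 2 × 5 × 7
gcd(130, 290, 70) = 2 × 5 = 10.

10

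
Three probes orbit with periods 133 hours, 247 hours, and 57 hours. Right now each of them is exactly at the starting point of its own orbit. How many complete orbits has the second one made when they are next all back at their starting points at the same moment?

21 orbits

The first common completion time is the LCM of the periods.
133 = 7 × 19
247 = 13 × 19
57 = 3 × 19
LCM(133, 247, 57) = 3 × 7 × 13 × 19 = 5187.
Orbits for period 247: 5187 / 247 = 21.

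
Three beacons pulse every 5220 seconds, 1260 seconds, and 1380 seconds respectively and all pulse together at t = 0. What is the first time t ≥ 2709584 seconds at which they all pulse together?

3361680 seconds

Joint pulses occur at multiples of LCM(5220, 1260, 1380).
5220 = 2^2 × 3^2 × 5 × 29
1260 = 2^2 × 3^2 × 5 × 7
1380 = 2^2 × 3 × 5 × 23
LCM(5220, 1260, 1380) = 2^2 × 3^2 × 5 × 7 × 23 × 29 = 840420.
Smallest multiple of 840420 that is ≥ 2709584: ⌈2709584/840420⌉ × 840420 = 4 × 840420 = 3361680.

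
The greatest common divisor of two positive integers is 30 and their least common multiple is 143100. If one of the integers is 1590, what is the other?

2700

For two integers, gcd × lcm = product, so the other is (30 × 143100) / 1590 = 4293000 / 1590 = 2700.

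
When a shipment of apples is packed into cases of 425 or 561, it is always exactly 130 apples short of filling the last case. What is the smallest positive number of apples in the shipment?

13895

Being 130 short of a full case of size k means N ≡ −130 (mod k), i.e. N + 130 is a multiple of each size.
425 = 5^2 × 17
561 = 3 × 11 × 17
LCM(425, 561) = 3 × 5^2 × 11 × 17 = 14025.
Smallest positive N is 14025 − 130 = 13895.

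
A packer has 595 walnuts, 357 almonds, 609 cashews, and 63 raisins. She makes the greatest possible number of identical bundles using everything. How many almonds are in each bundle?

Number of bundles = gcd(595, 357, 609, 63).
595 = 5 × 7 × 17
357 = 3 × 7 × 17
609 = 3 × 7 × 29
63 = 3^2 × 7
gcd(595, 357, 609, 63) = 7.
almonds per bundle = 357 / 7 = 51.

51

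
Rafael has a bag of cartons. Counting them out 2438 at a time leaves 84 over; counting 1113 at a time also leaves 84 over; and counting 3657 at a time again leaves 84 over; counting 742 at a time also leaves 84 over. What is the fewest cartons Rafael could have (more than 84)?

N − 84 must be a common multiple of 2438, 1113, 3657, and 742.
2438 = 2 × 23 × 53
1113 = 3 × 7 × 53
3657 = 3 × 23 × 53
742 = 2 × 7 × 53
LCM(2438, 1113, 3657, 742) = 2 × 3 × 7 × 23 × 53 = 51198.
Smallest N > 84 is LCM + 84 = 51198 + 84 = 51282.

51282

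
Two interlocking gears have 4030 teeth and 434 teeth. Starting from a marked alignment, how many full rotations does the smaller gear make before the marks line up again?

All finish a whole number of cycles simultaneously at t = LCM of the periods.
4030 = 2 × 5 × 13 × 31
434 = 2 × 7 × 31
LCM(4030, 434) = 2 × 5 × 7 × 13 × 31 = 28210.
Rotations for period 434: 28210 / 434 = 65.

65 rotations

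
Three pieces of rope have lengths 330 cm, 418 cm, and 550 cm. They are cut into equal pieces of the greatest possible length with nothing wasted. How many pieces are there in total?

59

Piece length = gcd(330, 418, 550).
330 = 2 × 3 × 5 × 11
418 = 2 × 11 × 19
550 = 2 × 5^2 × 11
gcd(330, 418, 550) = 2 × 11 = 22.
Total pieces = 330/22 + 418/22 + 550/22 = 15 + 19 + 25 = 59.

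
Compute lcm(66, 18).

198

66 = 2 × 3 × 11
18 = 2 × 3^2
LCM(66, 18) = 2 × 3^2 × 11 = 198.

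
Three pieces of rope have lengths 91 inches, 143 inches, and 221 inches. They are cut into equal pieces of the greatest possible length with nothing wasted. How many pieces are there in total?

Piece length = gcd(91, 143, 221).
91 = 7 × 13
143 = 11 × 13
221 = 13 × 17
gcd(91, 143, 221) = 13.
Total pieces = 91/13 + 143/13 + 221/13 = 7 + 11 + 17 = 35.

35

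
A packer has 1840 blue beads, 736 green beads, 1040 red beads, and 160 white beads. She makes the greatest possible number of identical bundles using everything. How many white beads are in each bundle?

Number of bundles = gcd(1840, 736, 1040, 160).
1840 = 2^4 × 5 × 23
736 = 2^5 × 23
1040 = 2^4 × 5 × 13
160 = 2^5 × 5
gcd(1840, 736, 1040, 160) = 2^4 = 16.
white beads per bundle = 160 / 16 = 10.

10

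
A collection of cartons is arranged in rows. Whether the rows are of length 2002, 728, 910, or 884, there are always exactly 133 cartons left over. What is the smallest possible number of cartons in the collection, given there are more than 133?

680813

N − 133 must be a common multiple of 2002, 728, 910, and 884.
2002 = 2 × 7 × 11 × 13
728 = 2^3 × 7 × 13
910 = 2 × 5 × 7 × 13
884 = 2^2 × 13 × 17
LCM(2002, 728, 910, 884) = 2^3 × 5 × 7 × 11 × 13 × 17 = 680680.
Smallest N > 133 is LCM + 133 = 680680 + 133 = 680813.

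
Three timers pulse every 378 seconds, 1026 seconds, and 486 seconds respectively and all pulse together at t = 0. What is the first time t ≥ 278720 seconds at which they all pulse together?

Joint pulses occur at multiples of LCM(378, 1026, 486).
378 = 2 × 3^3 × 7
1026 = 2 × 3^3 × 19
486 = 2 × 3^5
LCM(378, 1026, 486) = 2 × 3^5 × 7 × 19 = 64638.
Smallest multiple of 64638 that is ≥ 278720: ⌈278720/64638⌉ × 64638 = 5 × 64638 = 323190.

323190 seconds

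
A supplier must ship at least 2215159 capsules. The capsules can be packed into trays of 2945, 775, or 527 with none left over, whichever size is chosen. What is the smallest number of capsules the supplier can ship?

The number of capsules must be a common multiple of 2945, 775, and 527, so a multiple of their LCM.
2945 = 5 × 19 × 31
775 = 5^2 × 31
527 = 17 × 31
LCM(2945, 775, 527) = 5^2 × 17 × 19 × 31 = 250325.
Smallest multiple of 250325 that is ≥ 2215159: ⌈2215159/250325⌉ × 250325 = 9 × 250325 = 2252925.

2252925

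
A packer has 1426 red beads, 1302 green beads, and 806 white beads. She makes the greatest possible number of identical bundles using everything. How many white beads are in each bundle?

13

Number of bundles = gcd(1426, 1302, 806).
1426 = 2 × 23 × 31
1302 = 2 × 3 × 7 × 31
806 = 2 × 13 × 31
gcd(1426, 1302, 806) = 2 × 31 = 62.
white beads per bundle = 806 / 62 = 13.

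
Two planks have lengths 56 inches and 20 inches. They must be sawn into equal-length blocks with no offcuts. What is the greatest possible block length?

4 inches

This is the greatest common divisor of 56 and 20.
56 = 2^3 × 7
20 = 2^2 × 5
gcd(56, 20) = 2^2 = 4.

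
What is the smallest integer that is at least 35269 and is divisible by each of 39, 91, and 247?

The integer must be a common multiple of 39, 91, and 247, so a multiple of their LCM.
39 = 3 × 13
91 = 7 × 13
247 = 13 × 19
LCM(39, 91, 247) = 3 × 7 × 13 × 19 = 5187.
Smallest multiple of 5187 that is ≥ 35269: ⌈35269/5187⌉ × 5187 = 7 × 5187 = 36309.

36309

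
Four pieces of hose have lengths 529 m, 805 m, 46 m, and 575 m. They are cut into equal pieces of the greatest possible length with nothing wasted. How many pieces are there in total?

Piece length = gcd(529, 805, 46, 575).
529 = 23^2
805 = 5 × 7 × 23
46 = 2 × 23
575 = 5^2 × 23
gcd(529, 805, 46, 575) = 23.
Total pieces = 529/23 + 805/23 + 46/23 + 575/23 = 23 + 35 + 2 + 25 = 85.

85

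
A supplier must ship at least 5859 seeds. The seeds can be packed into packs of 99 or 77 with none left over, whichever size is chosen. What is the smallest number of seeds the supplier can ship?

6237

The number of seeds must be a common multiple of 99 and 77, so a multiple of their LCM.
99 = 3^2 × 11
77 = 7 × 11
LCM(99, 77) = 3^2 × 7 × 11 = 693.
Smallest multiple of 693 that is ≥ 5859: ⌈5859/693⌉ × 693 = 9 × 693 = 6237.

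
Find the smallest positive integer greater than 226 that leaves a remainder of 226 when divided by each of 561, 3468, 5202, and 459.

343558

N − 226 must be a common multiple of 561, 3468, 5202, and 459.
561 = 3 × 11 × 17
3468 = 2^2 × 3 × 17^2
5202 = 2 × 3^2 × 17^2
459 = 3^3 × 17
LCM(561, 3468, 5202, 459) = 2^2 × 3^3 × 11 × 17^2 = 343332.
Smallest N > 226 is LCM + 226 = 343332 + 226 = 343558.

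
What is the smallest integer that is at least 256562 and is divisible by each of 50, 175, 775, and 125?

271250

The integer must be a common multiple of 50, 175, 775, and 125, so a multiple of their LCM.
50 = 2 × 5^2
175 = 5^2 × 7
775 = 5^2 × 31
125 = 5^3
LCM(50, 175, 775, 125) = 2 × 5^3 × 7 × 31 = 54250.
Smallest multiple of 54250 that is ≥ 256562: ⌈256562/54250⌉ × 54250 = 5 × 54250 = 271250.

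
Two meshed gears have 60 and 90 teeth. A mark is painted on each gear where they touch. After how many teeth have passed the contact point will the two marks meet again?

180 teeth

The first simultaneous occurrence is after LCM of the individual periods.
60 = 2^2 × 3 × 5
90 = 2 × 3^2 × 5
LCM(60, 90) = 2^2 × 3^2 × 5 = 180.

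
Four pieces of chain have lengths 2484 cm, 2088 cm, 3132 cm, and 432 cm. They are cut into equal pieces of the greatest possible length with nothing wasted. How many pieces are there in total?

Piece length = gcd(2484, 2088, 3132, 432).
2484 = 2^2 × 3^3 × 23
2088 = 2^3 × 3^2 × 29
3132 = 2^2 × 3^3 × 29
432 = 2^4 × 3^3
gcd(2484, 2088, 3132, 432) = 2^2 × 3^2 = 36.
Total pieces = 2484/36 + 2088/36 + 3132/36 + 432/36 = 69 + 58 + 87 + 12 = 226.

226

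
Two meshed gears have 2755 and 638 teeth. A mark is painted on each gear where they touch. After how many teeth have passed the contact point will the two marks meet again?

The first simultaneous occurrence is after LCM of the individual periods.
2755 = 5 × 19 × 29
638 = 2 × 11 × 29
LCM(2755, 638) = 2 × 5 × 11 × 19 × 29 = 60610.

60610 teeth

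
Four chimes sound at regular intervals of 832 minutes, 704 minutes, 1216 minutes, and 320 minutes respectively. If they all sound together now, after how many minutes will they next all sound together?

The first simultaneous occurrence is after LCM of the individual periods.
832 = 2^6 × 13
704 = 2^6 × 11
1216 = 2^6 × 19
320 = 2^6 × 5
LCM(832, 704, 1216, 320) = 2^6 × 5 × 11 × 13 × 19 = 869440.

869440 minutes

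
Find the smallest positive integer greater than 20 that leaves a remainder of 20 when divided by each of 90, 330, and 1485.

2990

N − 20 must be a common multiple of 90, 330, and 1485.
90 = 2 × 3^2 × 5
330 = 2 × 3 × 5 × 11
1485 = 3^3 × 5 × 11
LCM(90, 330, 1485) = 2 × 3^3 × 5 × 11 = 2970.
Smallest N > 20 is LCM + 20 = 2970 + 20 = 2990.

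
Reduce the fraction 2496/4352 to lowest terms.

2496 = 2^6 × 3 × 13
4352 = 2^8 × 17
gcd(2496, 4352) = 2^6 = 64.
Divide numerator and denominator by 64: 2496/4352 = 39/68.

39/68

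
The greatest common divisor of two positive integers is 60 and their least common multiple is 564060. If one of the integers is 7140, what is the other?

4740

For two integers, gcd × lcm = product, so the other is (60 × 564060) / 7140 = 33843600 / 7140 = 4740.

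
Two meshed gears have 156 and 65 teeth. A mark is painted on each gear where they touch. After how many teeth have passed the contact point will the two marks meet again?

780 teeth

The first simultaneous occurrence is after LCM of the individual periods.
156 = 2^2 × 3 × 13
65 = 5 × 13
LCM(156, 65) = 2^2 × 3 × 5 × 13 = 780.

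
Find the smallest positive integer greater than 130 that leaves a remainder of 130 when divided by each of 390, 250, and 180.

58630

N − 130 must be a common multiple of 390, 250, and 180.
390 = 2 × 3 × 5 × 13
250 = 2 × 5^3
180 = 2^2 × 3^2 × 5
LCM(390, 250, 180) = 2^2 × 3^2 × 5^3 × 13 = 58500.
Smallest N > 130 is LCM + 130 = 58500 + 130 = 58630.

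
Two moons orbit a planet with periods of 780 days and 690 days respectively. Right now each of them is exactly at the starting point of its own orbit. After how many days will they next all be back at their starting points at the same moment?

17940 days

The first simultaneous occurrence is after LCM of the individual periods.
780 = 2^2 × 3 × 5 × 13
690 = 2 × 3 × 5 × 23
LCM(780, 690) = 2^2 × 3 × 5 × 13 × 23 = 17940.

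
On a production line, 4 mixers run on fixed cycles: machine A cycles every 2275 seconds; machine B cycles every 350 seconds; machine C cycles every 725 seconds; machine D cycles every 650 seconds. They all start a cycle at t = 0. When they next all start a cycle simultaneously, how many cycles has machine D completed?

All finish a whole number of cycles simultaneously at t = LCM of the periods.
2275 = 5^2 × 7 × 13
350 = 2 × 5^2 × 7
725 = 5^2 × 29
650 = 2 × 5^2 × 13
LCM(2275, 350, 725, 650) = 2 × 5^2 × 7 × 13 × 29 = 131950.
Cycles for period 650: 131950 / 650 = 203.

203 cycles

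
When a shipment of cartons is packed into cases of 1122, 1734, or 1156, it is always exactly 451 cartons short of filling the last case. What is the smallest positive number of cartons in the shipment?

Being 451 short of a full case of size k means N ≡ −451 (mod k), i.e. N + 451 is a multiple of each size.
1122 = 2 × 3 × 11 × 17
1734 = 2 × 3 × 17^2
1156 = 2^2 × 17^2
LCM(1122, 1734, 1156) = 2^2 × 3 × 11 × 17^2 = 38148.
Smallest positive N is 38148 − 451 = 37697.

37697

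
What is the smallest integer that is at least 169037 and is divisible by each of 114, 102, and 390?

251940

The integer must be a common multiple of 114, 102, and 390, so a multiple of their LCM.
114 = 2 × 3 × 19
102 = 2 × 3 × 17
390 = 2 × 3 × 5 × 13
LCM(114, 102, 390) = 2 × 3 × 5 × 13 × 17 × 19 = 125970.
Smallest multiple of 125970 that is ≥ 169037: ⌈169037/125970⌉ × 125970 = 2 × 125970 = 251940.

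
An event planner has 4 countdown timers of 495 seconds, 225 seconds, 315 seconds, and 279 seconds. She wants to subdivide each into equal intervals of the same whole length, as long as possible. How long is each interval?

9 seconds

The interval must divide each timer length; the longest such is the gcd.
495 = 3^2 × 5 × 11
225 = 3^2 × 5^2
315 = 3^2 × 5 × 7
279 = 3^2 × 31
gcd(495, 225, 315, 279) = 3^2 = 9.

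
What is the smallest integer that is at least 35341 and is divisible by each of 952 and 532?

36176

The integer must be a common multiple of 952 and 532, so a multiple of their LCM.
952 = 2^3 × 7 × 17
532 = 2^2 × 7 × 19
LCM(952, 532) = 2^3 × 7 × 17 × 19 = 18088.
Smallest multiple of 18088 that is ≥ 35341: ⌈35341/18088⌉ × 18088 = 2 × 18088 = 36176.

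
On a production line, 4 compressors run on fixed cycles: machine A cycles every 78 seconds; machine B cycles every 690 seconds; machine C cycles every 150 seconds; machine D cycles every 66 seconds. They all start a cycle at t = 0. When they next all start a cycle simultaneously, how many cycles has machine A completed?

6325 cycles

The first common completion time is the LCM of the periods.
78 = 2 × 3 × 13
690 = 2 × 3 × 5 × 23
150 = 2 × 3 × 5^2
66 = 2 × 3 × 11
LCM(78, 690, 150, 66) = 2 × 3 × 5^2 × 11 × 13 × 23 = 493350.
Cycles for period 78: 493350 / 78 = 6325.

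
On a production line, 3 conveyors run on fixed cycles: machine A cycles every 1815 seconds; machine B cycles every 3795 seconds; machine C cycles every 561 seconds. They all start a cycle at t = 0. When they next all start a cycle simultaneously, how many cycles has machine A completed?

They are all back at their starting positions together after one LCM of the periods.
1815 = 3 × 5 × 11^2
3795 = 3 × 5 × 11 × 23
561 = 3 × 11 × 17
LCM(1815, 3795, 561) = 3 × 5 × 11^2 × 17 × 23 = 709665.
Cycles for period 1815: 709665 / 1815 = 391.

391 cycles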